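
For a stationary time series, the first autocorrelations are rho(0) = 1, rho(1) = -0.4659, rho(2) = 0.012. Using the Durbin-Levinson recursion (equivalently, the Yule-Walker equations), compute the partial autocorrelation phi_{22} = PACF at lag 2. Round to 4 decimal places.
\phi_{22} = -0.2619

The PACF at lag k is phi_{kk}, the last component of the solution
to the Yule-Walker system G_k phi = r_k where
  (G_k)_{ij} = rho(|i - j|), (r_k)_i = rho(i), i,j = 1..k.
Equivalently, Durbin-Levinson gives phi_{kk} iteratively:
  phi_{11} = rho(1)
  phi_{kk} = [rho(k) - sum_{j=1..k-1} phi_{k-1,j} rho(k-j)]
            / [1 - sum_{j=1..k-1} phi_{k-1,j} rho(j)],
  phi_{k,j} = phi_{k-1,j} - phi_{kk} phi_{k-1,k-j},  j = 1..k-1.
Step k = 1:
  phi_11 = rho(1) = -0.4659.
Step k = 2:
  phi_22 = [rho(2) - phi_11 rho(1)] / [1 - phi_11 rho(1)] = [0.012 - (-0.4659)(-0.4659)] / [1 - (-0.4659)(-0.4659)]
         = -0.20506281 / 0.78293719 = -0.2619.
Therefore phi_{22} = -0.2619.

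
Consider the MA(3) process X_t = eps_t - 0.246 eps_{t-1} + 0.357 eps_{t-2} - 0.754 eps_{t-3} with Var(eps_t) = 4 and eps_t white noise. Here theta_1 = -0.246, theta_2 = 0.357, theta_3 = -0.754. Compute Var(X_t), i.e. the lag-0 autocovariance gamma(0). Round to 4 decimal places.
\gamma(0) = 7.0259

For an MA(q) process X_t = eps_t + sum_i theta_i eps_{t-i} with
Var(eps_t) = sigma^2, the variance is
  gamma(0) = sigma^2 * (1 + sum_i theta_i^2).
  sum_i theta_i^2 = (-0.246)^2 + (0.357)^2 + (-0.754)^2 = 0.060516 + 0.127449 + 0.568516 = 0.756481.
  gamma(0) = 4 * (1 + 0.756481) = 4 * 1.756481 = 7.025924, which rounds to 7.0259.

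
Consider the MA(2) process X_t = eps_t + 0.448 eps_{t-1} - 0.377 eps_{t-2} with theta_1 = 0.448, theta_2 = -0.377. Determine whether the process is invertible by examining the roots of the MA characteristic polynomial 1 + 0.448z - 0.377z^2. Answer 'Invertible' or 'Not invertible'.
\text{Invertible}

The MA(q) characteristic polynomial is P(z) = 1 + 0.448z - 0.377z^2.
Invertibility requires all roots to lie outside the unit circle, i.e. |z| > 1 for every root.
Set 1 + (0.448) z + (-0.377) z^2 = 0, i.e. a z^2 + b z + c = 0 with a = -0.377, b = 0.448, c = 1.
Discriminant D = b^2 - 4ac = (0.448)^2 - 4*(-0.377)*1 = 0.200704 - (-1.508) = 1.708704.
D >= 0, so the roots are real: z = (-b +/- sqrt(D)) / (2a) = (-0.448 +/- 1.307174) / (-0.754).
  z_1 = (-0.448 + 1.307174) / (-0.754) = -1.1395,   |z_1| = 1.1395.
  z_2 = (-0.448 - 1.307174) / (-0.754) = 2.3278,   |z_2| = 2.3278.
Moduli of all roots: 1.1395, 2.3278.
All moduli strictly greater than 1? Yes.
Verdict: Invertible.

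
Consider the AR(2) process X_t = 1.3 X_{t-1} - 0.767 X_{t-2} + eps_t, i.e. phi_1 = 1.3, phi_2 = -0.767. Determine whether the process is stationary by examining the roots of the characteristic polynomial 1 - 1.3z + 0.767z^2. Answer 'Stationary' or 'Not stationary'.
\text{Stationary}

The AR(p) characteristic polynomial is P(z) = 1 - 1.3z + 0.767z^2.
Stationarity requires all roots to lie outside the unit circle, i.e. |z| > 1 for every root.
Set 1 + (-1.3) z + (0.767) z^2 = 0, i.e. a z^2 + b z + c = 0 with a = 0.767, b = -1.3, c = 1.
Discriminant D = b^2 - 4ac = (-1.3)^2 - 4*(0.767)*1 = 1.69 - (3.068) = -1.378.
D < 0, so the roots are the complex-conjugate pair z = (-b +/- i sqrt(-D)) / (2a) = 0.8475 +/- 0.7652i.
For a conjugate pair |z|^2 = z * conj(z) = (product of roots) = c/a = 1/(0.767) = 1.303781, so |z| = sqrt(1.303781) = 1.1418 for both roots.
Moduli of all roots: 1.1418, 1.1418.
All moduli strictly greater than 1? Yes.
Verdict: Stationary.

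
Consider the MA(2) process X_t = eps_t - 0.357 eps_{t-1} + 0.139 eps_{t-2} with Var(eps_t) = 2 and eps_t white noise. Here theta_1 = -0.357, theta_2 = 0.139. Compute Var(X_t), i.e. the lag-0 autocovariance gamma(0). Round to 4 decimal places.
\gamma(0) = 2.2935

For an MA(q) process X_t = eps_t + sum_i theta_i eps_{t-i} with
Var(eps_t) = sigma^2, the variance is
  gamma(0) = sigma^2 * (1 + sum_i theta_i^2).
  sum_i theta_i^2 = (-0.357)^2 + (0.139)^2 = 0.127449 + 0.019321 = 0.14677.
  gamma(0) = 2 * (1 + 0.14677) = 2 * 1.14677 = 2.29354, which rounds to 2.2935.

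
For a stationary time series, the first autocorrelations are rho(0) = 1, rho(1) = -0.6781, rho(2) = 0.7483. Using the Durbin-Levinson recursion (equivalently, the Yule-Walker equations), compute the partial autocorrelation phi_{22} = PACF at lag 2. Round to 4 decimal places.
\phi_{22} = 0.5340

The PACF at lag k is phi_{kk}, the last component of the solution
to the Yule-Walker system G_k phi = r_k where
  (G_k)_{ij} = rho(|i - j|), (r_k)_i = rho(i), i,j = 1..k.
Equivalently, Durbin-Levinson gives phi_{kk} iteratively:
  phi_{11} = rho(1)
  phi_{kk} = [rho(k) - sum_{j=1..k-1} phi_{k-1,j} rho(k-j)]
            / [1 - sum_{j=1..k-1} phi_{k-1,j} rho(j)],
  phi_{k,j} = phi_{k-1,j} - phi_{kk} phi_{k-1,k-j},  j = 1..k-1.
Step k = 1:
  phi_11 = rho(1) = -0.6781.
Step k = 2:
  phi_22 = [rho(2) - phi_11 rho(1)] / [1 - phi_11 rho(1)] = [0.7483 - (-0.6781)(-0.6781)] / [1 - (-0.6781)(-0.6781)]
         = 0.28848039 / 0.54018039 = 0.534.
Therefore phi_{22} = 0.5340.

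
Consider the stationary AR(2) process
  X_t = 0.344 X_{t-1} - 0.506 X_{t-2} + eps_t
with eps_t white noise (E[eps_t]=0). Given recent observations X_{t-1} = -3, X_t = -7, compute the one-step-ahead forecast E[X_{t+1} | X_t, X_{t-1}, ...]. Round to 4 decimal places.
E[X_{t+1} \mid \mathcal F_t] = -0.8900

For an AR(p) model X_t = c + sum_i phi_i X_{t-i} + eps_t, the
one-step-ahead conditional mean is
  E[X_{t+1} | X_t, ...] = c + sum_i phi_i X_{t+1-i}.
Substitute known values:
  E[X_{t+1} | ...] = (0.344) * (-7) + (-0.506) * (-3)
                   = -0.8900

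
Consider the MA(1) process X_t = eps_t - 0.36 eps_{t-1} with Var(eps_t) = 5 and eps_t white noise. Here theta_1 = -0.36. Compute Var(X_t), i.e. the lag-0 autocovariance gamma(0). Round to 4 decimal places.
\gamma(0) = 5.6480

For an MA(q) process X_t = eps_t + sum_i theta_i eps_{t-i} with
Var(eps_t) = sigma^2, the variance is
  gamma(0) = sigma^2 * (1 + sum_i theta_i^2).
  sum_i theta_i^2 = (-0.36)^2 = 0.1296.
  gamma(0) = 5 * (1 + 0.1296) = 5 * 1.1296 = 5.648, which rounds to 5.6480.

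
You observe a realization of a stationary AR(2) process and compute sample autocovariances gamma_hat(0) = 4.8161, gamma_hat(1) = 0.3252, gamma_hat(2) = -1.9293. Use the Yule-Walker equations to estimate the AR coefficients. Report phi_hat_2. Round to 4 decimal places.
\hat\phi_{2} = -0.4070

The Yule-Walker equations for an AR(p) process read, in matrix form,
  Gamma_p phi = r_p,   with   (Gamma_p)_{ij} = gamma(|i - j|),
                       (r_p)_i = gamma(i),   i,j = 1..p.
Substitute the sample gammas (Toeplitz matrix and right-hand side of size 2):
  Gamma_p = [[4.8161, 0.3252], [0.3252, 4.8161]]
  r_p     = [0.3252, -1.9293]
Written out:
  4.8161 phi_1 + 0.3252 phi_2 = 0.3252
  0.3252 phi_1 + 4.8161 phi_2 = -1.9293
Solve by Cramer's rule:
  det = gamma(0)^2 - gamma(1)^2 = (4.8161)^2 - (0.3252)^2 = 23.19481921 - 0.10575504 = 23.08906417
  phi_hat_1 = [gamma(1) gamma(0) - gamma(1) gamma(2)] / det = [(0.3252)(4.8161) - (0.3252)(-1.9293)] / 23.08906417 = 2.19360408 / 23.08906417 = 0.095
  phi_hat_2 = [gamma(0) gamma(2) - gamma(1)^2] / det = [(4.8161)(-1.9293) - (0.3252)^2] / 23.08906417 = -9.39745677 / 23.08906417 = -0.407
So phi_hat = [0.0950, -0.4070].
Therefore phi_hat_2 = -0.4070.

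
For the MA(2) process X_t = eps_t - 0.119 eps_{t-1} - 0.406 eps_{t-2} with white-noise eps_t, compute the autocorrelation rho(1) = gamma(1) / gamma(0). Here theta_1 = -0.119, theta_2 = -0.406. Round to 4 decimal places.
\rho(1) = -0.0600

For an MA(q) process with theta_0 = 1, the autocovariance is
  gamma(k) = sigma^2 * sum_{i=0..q-k} theta_i * theta_{i+k},
and rho(k) = gamma(k) / gamma(0). Sigma^2 cancels.
  numerator   = (1)*(-0.119) + (-0.119)*(-0.406) = -0.070686.
  denominator = (1)^2 + (-0.119)^2 + (-0.406)^2 = 1.178997.
  rho(1) = -0.070686 / 1.178997 = -0.0600.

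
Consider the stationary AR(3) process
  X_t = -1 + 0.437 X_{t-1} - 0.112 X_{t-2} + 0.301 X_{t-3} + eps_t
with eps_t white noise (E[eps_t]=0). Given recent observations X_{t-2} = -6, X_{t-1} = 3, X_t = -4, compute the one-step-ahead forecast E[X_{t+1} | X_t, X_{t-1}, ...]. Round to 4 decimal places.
E[X_{t+1} \mid \mathcal F_t] = -4.8900

For an AR(p) model X_t = c + sum_i phi_i X_{t-i} + eps_t, the
one-step-ahead conditional mean is
  E[X_{t+1} | X_t, ...] = c + sum_i phi_i X_{t+1-i}.
Substitute known values:
  E[X_{t+1} | ...] = -1 + (0.437) * (-4) + (-0.112) * (3) + (0.301) * (-6)
                   = -4.8900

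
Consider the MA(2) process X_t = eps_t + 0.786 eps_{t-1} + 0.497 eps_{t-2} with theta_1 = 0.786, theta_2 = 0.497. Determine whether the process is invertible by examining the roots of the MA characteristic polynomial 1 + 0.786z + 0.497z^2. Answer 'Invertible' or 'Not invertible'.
\text{Invertible}

The MA(q) characteristic polynomial is P(z) = 1 + 0.786z + 0.497z^2.
Invertibility requires all roots to lie outside the unit circle, i.e. |z| > 1 for every root.
Set 1 + (0.786) z + (0.497) z^2 = 0, i.e. a z^2 + b z + c = 0 with a = 0.497, b = 0.786, c = 1.
Discriminant D = b^2 - 4ac = (0.786)^2 - 4*(0.497)*1 = 0.617796 - (1.988) = -1.370204.
D < 0, so the roots are the complex-conjugate pair z = (-b +/- i sqrt(-D)) / (2a) = -0.7907 +/- 1.1776i.
For a conjugate pair |z|^2 = z * conj(z) = (product of roots) = c/a = 1/(0.497) = 2.012072, so |z| = sqrt(2.012072) = 1.4185 for both roots.
Moduli of all roots: 1.4185, 1.4185.
All moduli strictly greater than 1? Yes.
Verdict: Invertible.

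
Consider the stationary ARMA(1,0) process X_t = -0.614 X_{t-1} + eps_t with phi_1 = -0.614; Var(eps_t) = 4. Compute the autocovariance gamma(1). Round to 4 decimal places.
\gamma(1) = -3.9422

Multiply the model equation by X_{t-k} and take expectations. With theta_0 = psi_0 = 1 and psi_j the MA(infinity) weights, this gives
  gamma(k) - sum_i phi_i gamma(k-i) = c_k,
  c_k = sigma^2 * sum_{j=k..q} theta_j psi_{j-k}   (c_k = 0 for k > q),
using gamma(-m) = gamma(m).
Pure AR (q = 0): c_0 = sigma^2 = 4, c_k = 0 for k >= 1.
Equations for k = 0 and k = 1 (AR order 1):
  gamma(0) = phi_1 gamma(1) + c_0
  gamma(1) = phi_1 gamma(0) + c_1
Substituting the second into the first: gamma(0) (1 - phi_1^2) = c_0 + phi_1 c_1, so
  gamma(0) = c_0 / (1 - phi_1^2) = 4 / (1 - (-0.614)^2) = 4 / 0.623004 = 6.420505.
  gamma(1) = phi_1 gamma(0) = (-0.614)(6.420505) = -3.94219.
Therefore gamma(1) = -3.9422 (to 4 decimal places).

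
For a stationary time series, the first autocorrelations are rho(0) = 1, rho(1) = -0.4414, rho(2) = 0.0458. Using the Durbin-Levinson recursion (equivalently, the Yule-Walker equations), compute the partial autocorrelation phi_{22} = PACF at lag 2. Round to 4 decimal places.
\phi_{22} = -0.1851

The PACF at lag k is phi_{kk}, the last component of the solution
to the Yule-Walker system G_k phi = r_k where
  (G_k)_{ij} = rho(|i - j|), (r_k)_i = rho(i), i,j = 1..k.
Equivalently, Durbin-Levinson gives phi_{kk} iteratively:
  phi_{11} = rho(1)
  phi_{kk} = [rho(k) - sum_{j=1..k-1} phi_{k-1,j} rho(k-j)]
            / [1 - sum_{j=1..k-1} phi_{k-1,j} rho(j)],
  phi_{k,j} = phi_{k-1,j} - phi_{kk} phi_{k-1,k-j},  j = 1..k-1.
Step k = 1:
  phi_11 = rho(1) = -0.4414.
Step k = 2:
  phi_22 = [rho(2) - phi_11 rho(1)] / [1 - phi_11 rho(1)] = [0.0458 - (-0.4414)(-0.4414)] / [1 - (-0.4414)(-0.4414)]
         = -0.14903396 / 0.80516604 = -0.1851.
Therefore phi_{22} = -0.1851.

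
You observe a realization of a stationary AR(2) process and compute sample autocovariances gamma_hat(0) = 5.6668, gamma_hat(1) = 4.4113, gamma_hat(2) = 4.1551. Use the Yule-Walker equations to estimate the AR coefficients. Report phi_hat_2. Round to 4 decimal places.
\hat\phi_{2} = 0.3230

The Yule-Walker equations for an AR(p) process read, in matrix form,
  Gamma_p phi = r_p,   with   (Gamma_p)_{ij} = gamma(|i - j|),
                       (r_p)_i = gamma(i),   i,j = 1..p.
Substitute the sample gammas (Toeplitz matrix and right-hand side of size 2):
  Gamma_p = [[5.6668, 4.4113], [4.4113, 5.6668]]
  r_p     = [4.4113, 4.1551]
Written out:
  5.6668 phi_1 + 4.4113 phi_2 = 4.4113
  4.4113 phi_1 + 5.6668 phi_2 = 4.1551
Solve by Cramer's rule:
  det = gamma(0)^2 - gamma(1)^2 = (5.6668)^2 - (4.4113)^2 = 32.11262224 - 19.45956769 = 12.65305455
  phi_hat_1 = [gamma(1) gamma(0) - gamma(1) gamma(2)] / det = [(4.4113)(5.6668) - (4.4113)(4.1551)] / 12.65305455 = 6.66856221 / 12.65305455 = 0.527
  phi_hat_2 = [gamma(0) gamma(2) - gamma(1)^2] / det = [(5.6668)(4.1551) - (4.4113)^2] / 12.65305455 = 4.08655299 / 12.65305455 = 0.323
So phi_hat = [0.5270, 0.3230].
Therefore phi_hat_2 = 0.3230.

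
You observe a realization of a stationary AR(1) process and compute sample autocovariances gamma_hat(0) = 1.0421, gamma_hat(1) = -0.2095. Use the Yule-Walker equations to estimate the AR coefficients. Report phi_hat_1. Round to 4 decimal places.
\hat\phi_{1} = -0.2010

The Yule-Walker equations for an AR(p) process read, in matrix form,
  Gamma_p phi = r_p,   with   (Gamma_p)_{ij} = gamma(|i - j|),
                       (r_p)_i = gamma(i),   i,j = 1..p.
Substitute the sample gammas (Toeplitz matrix and right-hand side of size 1):
  Gamma_p = [[1.0421]]
  r_p     = [-0.2095]
With p = 1 this is the single equation gamma(0) phi_1 = gamma(1):
  phi_hat_1 = gamma(1) / gamma(0) = -0.2095 / 1.0421 = -0.2010.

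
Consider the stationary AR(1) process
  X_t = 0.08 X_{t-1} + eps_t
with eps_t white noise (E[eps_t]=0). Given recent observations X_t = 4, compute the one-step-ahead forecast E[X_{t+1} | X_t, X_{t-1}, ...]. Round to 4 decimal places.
E[X_{t+1} \mid \mathcal F_t] = 0.3200

For an AR(p) model X_t = c + sum_i phi_i X_{t-i} + eps_t, the
one-step-ahead conditional mean is
  E[X_{t+1} | X_t, ...] = c + sum_i phi_i X_{t+1-i}.
Substitute known values:
  E[X_{t+1} | ...] = (0.08) * (4)
                   = 0.3200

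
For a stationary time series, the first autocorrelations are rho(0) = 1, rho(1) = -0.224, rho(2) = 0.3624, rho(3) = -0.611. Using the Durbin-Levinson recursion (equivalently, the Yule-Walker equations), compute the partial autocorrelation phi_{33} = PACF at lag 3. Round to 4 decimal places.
\phi_{33} = -0.5700

The PACF at lag k is phi_{kk}, the last component of the solution
to the Yule-Walker system G_k phi = r_k where
  (G_k)_{ij} = rho(|i - j|), (r_k)_i = rho(i), i,j = 1..k.
Equivalently, Durbin-Levinson gives phi_{kk} iteratively:
  phi_{11} = rho(1)
  phi_{kk} = [rho(k) - sum_{j=1..k-1} phi_{k-1,j} rho(k-j)]
            / [1 - sum_{j=1..k-1} phi_{k-1,j} rho(j)],
  phi_{k,j} = phi_{k-1,j} - phi_{kk} phi_{k-1,k-j},  j = 1..k-1.
Step k = 1:
  phi_11 = rho(1) = -0.224.
Step k = 2:
  phi_22 = [rho(2) - phi_11 rho(1)] / [1 - phi_11 rho(1)] = [0.3624 - (-0.224)(-0.224)] / [1 - (-0.224)(-0.224)]
         = 0.312224 / 0.949824 = 0.328718.
  Update: phi_21 = phi_11 - phi_22 phi_11 = -0.224 - (0.328718)(-0.224) = -0.150367.
Step k = 3:
  phi_33 = [rho(3) - phi_21 rho(2) - phi_22 rho(1)] / [1 - phi_21 rho(1) - phi_22 rho(2)]
    numerator   = -0.611 - (-0.150367)(0.3624) - (0.328718)(-0.224) = -0.48287414
    denominator = 1 - (-0.150367)(-0.224) - (0.328718)(0.3624) = 0.84719043
  phi_33 = -0.48287414 / 0.84719043 = -0.57.
Therefore phi_{33} = -0.5700.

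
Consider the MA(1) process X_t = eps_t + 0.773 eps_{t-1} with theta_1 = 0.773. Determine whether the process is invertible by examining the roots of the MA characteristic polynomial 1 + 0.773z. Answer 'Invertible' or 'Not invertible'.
\text{Invertible}

The MA(q) characteristic polynomial is P(z) = 1 + 0.773z.
Invertibility requires all roots to lie outside the unit circle, i.e. |z| > 1 for every root.
This is linear in z: 1 + (0.773) z = 0  =>  z = -1/(0.773) = -1.293661,  |z| = 1.293661.
Moduli of all roots: 1.2937.
All moduli strictly greater than 1? Yes.
Verdict: Invertible.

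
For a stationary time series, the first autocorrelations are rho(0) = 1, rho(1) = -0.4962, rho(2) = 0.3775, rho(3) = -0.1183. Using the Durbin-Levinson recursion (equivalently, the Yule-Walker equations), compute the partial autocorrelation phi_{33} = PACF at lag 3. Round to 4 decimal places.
\phi_{33} = 0.1680

The PACF at lag k is phi_{kk}, the last component of the solution
to the Yule-Walker system G_k phi = r_k where
  (G_k)_{ij} = rho(|i - j|), (r_k)_i = rho(i), i,j = 1..k.
Equivalently, Durbin-Levinson gives phi_{kk} iteratively:
  phi_{11} = rho(1)
  phi_{kk} = [rho(k) - sum_{j=1..k-1} phi_{k-1,j} rho(k-j)]
            / [1 - sum_{j=1..k-1} phi_{k-1,j} rho(j)],
  phi_{k,j} = phi_{k-1,j} - phi_{kk} phi_{k-1,k-j},  j = 1..k-1.
Step k = 1:
  phi_11 = rho(1) = -0.4962.
Step k = 2:
  phi_22 = [rho(2) - phi_11 rho(1)] / [1 - phi_11 rho(1)] = [0.3775 - (-0.4962)(-0.4962)] / [1 - (-0.4962)(-0.4962)]
         = 0.13128556 / 0.75378556 = 0.174168.
  Update: phi_21 = phi_11 - phi_22 phi_11 = -0.4962 - (0.174168)(-0.4962) = -0.409778.
Step k = 3:
  phi_33 = [rho(3) - phi_21 rho(2) - phi_22 rho(1)] / [1 - phi_21 rho(1) - phi_22 rho(2)]
    numerator   = -0.1183 - (-0.409778)(0.3775) - (0.174168)(-0.4962) = 0.12281339
    denominator = 1 - (-0.409778)(-0.4962) - (0.174168)(0.3775) = 0.73091978
  phi_33 = 0.12281339 / 0.73091978 = 0.168.
Therefore phi_{33} = 0.1680.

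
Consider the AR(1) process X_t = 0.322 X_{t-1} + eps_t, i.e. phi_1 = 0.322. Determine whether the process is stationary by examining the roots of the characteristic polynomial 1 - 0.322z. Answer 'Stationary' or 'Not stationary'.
\text{Stationary}

The AR(p) characteristic polynomial is P(z) = 1 - 0.322z.
Stationarity requires all roots to lie outside the unit circle, i.e. |z| > 1 for every root.
This is linear in z: 1 + (-0.322) z = 0  =>  z = -1/(-0.322) = 3.10559,  |z| = 3.10559.
Moduli of all roots: 3.1056.
All moduli strictly greater than 1? Yes.
Verdict: Stationary.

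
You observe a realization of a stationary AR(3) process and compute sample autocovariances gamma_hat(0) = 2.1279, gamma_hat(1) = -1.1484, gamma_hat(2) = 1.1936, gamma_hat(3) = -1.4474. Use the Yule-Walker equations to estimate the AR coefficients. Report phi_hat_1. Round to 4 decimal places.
\hat\phi_{1} = -0.1540

The Yule-Walker equations for an AR(p) process read, in matrix form,
  Gamma_p phi = r_p,   with   (Gamma_p)_{ij} = gamma(|i - j|),
                       (r_p)_i = gamma(i),   i,j = 1..p.
Substitute the sample gammas (Toeplitz matrix and right-hand side of size 3):
  Gamma_p = [[2.1279, -1.1484, 1.1936], [-1.1484, 2.1279, -1.1484], [1.1936, -1.1484, 2.1279]]
  r_p     = [-1.1484, 1.1936, -1.4474]
Written out (R1..R3):
  (R1) 2.1279 phi_1 - 1.1484 phi_2 + 1.1936 phi_3 = -1.1484
  (R2) -1.1484 phi_1 + 2.1279 phi_2 - 1.1484 phi_3 = 1.1936
  (R3) 1.1936 phi_1 - 1.1484 phi_2 + 2.1279 phi_3 = -1.4474
Gaussian elimination:
  R2 <- R2 - (-1.1484/2.1279) R1 = R2 - (-0.539687) R1:  1.508123 phi_2 - 0.50423 phi_3 = 0.573823
  R3 <- R3 - (1.1936/2.1279) R1 = R3 - (0.560929) R1:  -0.50423 phi_2 + 1.458376 phi_3 = -0.80323
  R3 <- R3 - (-0.50423/1.508123) R2 = R3 - (-0.334342) R2:  1.28979 phi_3 = -0.611376
Back-substitution:
  phi_hat_3 = -0.611376 / 1.28979 = -0.474012
  phi_hat_2 = (0.573823 - (-0.50423)(-0.474012)) / 1.508123 = 0.222006
  phi_hat_1 = (-1.1484 - (-1.1484)(0.222006) - (1.1936)(-0.474012)) / 2.1279 = -0.153986
So phi_hat = [-0.1540, 0.2220, -0.4740].
Therefore phi_hat_1 = -0.1540.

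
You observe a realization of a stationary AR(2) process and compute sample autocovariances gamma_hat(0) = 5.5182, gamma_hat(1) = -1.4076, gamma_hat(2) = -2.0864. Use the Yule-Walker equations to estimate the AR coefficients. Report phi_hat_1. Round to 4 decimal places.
\hat\phi_{1} = -0.3760

The Yule-Walker equations for an AR(p) process read, in matrix form,
  Gamma_p phi = r_p,   with   (Gamma_p)_{ij} = gamma(|i - j|),
                       (r_p)_i = gamma(i),   i,j = 1..p.
Substitute the sample gammas (Toeplitz matrix and right-hand side of size 2):
  Gamma_p = [[5.5182, -1.4076], [-1.4076, 5.5182]]
  r_p     = [-1.4076, -2.0864]
Written out:
  5.5182 phi_1 - 1.4076 phi_2 = -1.4076
  -1.4076 phi_1 + 5.5182 phi_2 = -2.0864
Solve by Cramer's rule:
  det = gamma(0)^2 - gamma(1)^2 = (5.5182)^2 - (-1.4076)^2 = 30.45053124 - 1.98133776 = 28.46919348
  phi_hat_1 = [gamma(1) gamma(0) - gamma(1) gamma(2)] / det = [(-1.4076)(5.5182) - (-1.4076)(-2.0864)] / 28.46919348 = -10.70423496 / 28.46919348 = -0.376
  phi_hat_2 = [gamma(0) gamma(2) - gamma(1)^2] / det = [(5.5182)(-2.0864) - (-1.4076)^2] / 28.46919348 = -13.49451024 / 28.46919348 = -0.474
So phi_hat = [-0.3760, -0.4740].
Therefore phi_hat_1 = -0.3760.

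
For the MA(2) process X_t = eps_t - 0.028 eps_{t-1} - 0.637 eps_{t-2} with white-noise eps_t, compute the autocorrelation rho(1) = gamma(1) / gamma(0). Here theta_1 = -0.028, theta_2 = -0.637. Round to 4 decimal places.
\rho(1) = -0.0072

For an MA(q) process with theta_0 = 1, the autocovariance is
  gamma(k) = sigma^2 * sum_{i=0..q-k} theta_i * theta_{i+k},
and rho(k) = gamma(k) / gamma(0). Sigma^2 cancels.
  numerator   = (1)*(-0.028) + (-0.028)*(-0.637) = -0.010164.
  denominator = (1)^2 + (-0.028)^2 + (-0.637)^2 = 1.406553.
  rho(1) = -0.010164 / 1.406553 = -0.0072.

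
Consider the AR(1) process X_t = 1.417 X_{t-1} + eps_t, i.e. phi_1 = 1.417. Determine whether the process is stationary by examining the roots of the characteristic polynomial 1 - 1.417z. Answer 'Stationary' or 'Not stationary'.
\text{Not stationary}

The AR(p) characteristic polynomial is P(z) = 1 - 1.417z.
Stationarity requires all roots to lie outside the unit circle, i.e. |z| > 1 for every root.
This is linear in z: 1 + (-1.417) z = 0  =>  z = -1/(-1.417) = 0.705716,  |z| = 0.705716.
Moduli of all roots: 0.7057.
All moduli strictly greater than 1? No.
Verdict: Not stationary.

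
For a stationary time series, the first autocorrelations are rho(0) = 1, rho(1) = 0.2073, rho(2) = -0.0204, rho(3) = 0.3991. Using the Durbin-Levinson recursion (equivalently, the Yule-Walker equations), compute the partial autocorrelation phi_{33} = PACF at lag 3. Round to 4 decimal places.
\phi_{33} = 0.4380

The PACF at lag k is phi_{kk}, the last component of the solution
to the Yule-Walker system G_k phi = r_k where
  (G_k)_{ij} = rho(|i - j|), (r_k)_i = rho(i), i,j = 1..k.
Equivalently, Durbin-Levinson gives phi_{kk} iteratively:
  phi_{11} = rho(1)
  phi_{kk} = [rho(k) - sum_{j=1..k-1} phi_{k-1,j} rho(k-j)]
            / [1 - sum_{j=1..k-1} phi_{k-1,j} rho(j)],
  phi_{k,j} = phi_{k-1,j} - phi_{kk} phi_{k-1,k-j},  j = 1..k-1.
Step k = 1:
  phi_11 = rho(1) = 0.2073.
Step k = 2:
  phi_22 = [rho(2) - phi_11 rho(1)] / [1 - phi_11 rho(1)] = [-0.0204 - (0.2073)(0.2073)] / [1 - (0.2073)(0.2073)]
         = -0.06337329 / 0.95702671 = -0.066219.
  Update: phi_21 = phi_11 - phi_22 phi_11 = 0.2073 - (-0.066219)(0.2073) = 0.221027.
Step k = 3:
  phi_33 = [rho(3) - phi_21 rho(2) - phi_22 rho(1)] / [1 - phi_21 rho(1) - phi_22 rho(2)]
    numerator   = 0.3991 - (0.221027)(-0.0204) - (-0.066219)(0.2073) = 0.41733614
    denominator = 1 - (0.221027)(0.2073) - (-0.066219)(-0.0204) = 0.9528302
  phi_33 = 0.41733614 / 0.9528302 = 0.438.
Therefore phi_{33} = 0.4380.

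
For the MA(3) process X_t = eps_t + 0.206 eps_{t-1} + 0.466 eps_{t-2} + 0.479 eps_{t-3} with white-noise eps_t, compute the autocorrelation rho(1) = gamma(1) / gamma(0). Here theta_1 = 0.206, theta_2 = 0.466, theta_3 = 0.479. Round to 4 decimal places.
\rho(1) = 0.3527

For an MA(q) process with theta_0 = 1, the autocovariance is
  gamma(k) = sigma^2 * sum_{i=0..q-k} theta_i * theta_{i+k},
and rho(k) = gamma(k) / gamma(0). Sigma^2 cancels.
  numerator   = (1)*(0.206) + (0.206)*(0.466) + (0.466)*(0.479) = 0.52521.
  denominator = (1)^2 + (0.206)^2 + (0.466)^2 + (0.479)^2 = 1.489033.
  rho(1) = 0.52521 / 1.489033 = 0.3527.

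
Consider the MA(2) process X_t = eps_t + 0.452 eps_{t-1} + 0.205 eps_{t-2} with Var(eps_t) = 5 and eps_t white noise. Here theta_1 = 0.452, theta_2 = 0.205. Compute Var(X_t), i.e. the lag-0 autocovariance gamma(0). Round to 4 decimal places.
\gamma(0) = 6.2316

For an MA(q) process X_t = eps_t + sum_i theta_i eps_{t-i} with
Var(eps_t) = sigma^2, the variance is
  gamma(0) = sigma^2 * (1 + sum_i theta_i^2).
  sum_i theta_i^2 = (0.452)^2 + (0.205)^2 = 0.204304 + 0.042025 = 0.246329.
  gamma(0) = 5 * (1 + 0.246329) = 5 * 1.246329 = 6.231645, which rounds to 6.2316.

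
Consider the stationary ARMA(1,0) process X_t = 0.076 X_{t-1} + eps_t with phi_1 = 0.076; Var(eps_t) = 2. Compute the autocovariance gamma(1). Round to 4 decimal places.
\gamma(1) = 0.1529

Multiply the model equation by X_{t-k} and take expectations. With theta_0 = psi_0 = 1 and psi_j the MA(infinity) weights, this gives
  gamma(k) - sum_i phi_i gamma(k-i) = c_k,
  c_k = sigma^2 * sum_{j=k..q} theta_j psi_{j-k}   (c_k = 0 for k > q),
using gamma(-m) = gamma(m).
Pure AR (q = 0): c_0 = sigma^2 = 2, c_k = 0 for k >= 1.
Equations for k = 0 and k = 1 (AR order 1):
  gamma(0) = phi_1 gamma(1) + c_0
  gamma(1) = phi_1 gamma(0) + c_1
Substituting the second into the first: gamma(0) (1 - phi_1^2) = c_0 + phi_1 c_1, so
  gamma(0) = c_0 / (1 - phi_1^2) = 2 / (1 - (0.076)^2) = 2 / 0.994224 = 2.011619.
  gamma(1) = phi_1 gamma(0) = (0.076)(2.011619) = 0.152883.
Therefore gamma(1) = 0.1529 (to 4 decimal places).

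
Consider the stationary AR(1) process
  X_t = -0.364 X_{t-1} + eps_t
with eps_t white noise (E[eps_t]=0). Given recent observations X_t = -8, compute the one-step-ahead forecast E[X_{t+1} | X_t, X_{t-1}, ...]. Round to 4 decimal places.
E[X_{t+1} \mid \mathcal F_t] = 2.9120

For an AR(p) model X_t = c + sum_i phi_i X_{t-i} + eps_t, the
one-step-ahead conditional mean is
  E[X_{t+1} | X_t, ...] = c + sum_i phi_i X_{t+1-i}.
Substitute known values:
  E[X_{t+1} | ...] = (-0.364) * (-8)
                   = 2.9120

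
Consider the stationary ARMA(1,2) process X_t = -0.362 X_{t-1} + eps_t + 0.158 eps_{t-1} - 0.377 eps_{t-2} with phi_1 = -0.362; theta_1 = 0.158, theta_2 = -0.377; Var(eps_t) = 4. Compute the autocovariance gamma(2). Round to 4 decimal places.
\gamma(2) = -1.2467

Multiply the model equation by X_{t-k} and take expectations. With theta_0 = psi_0 = 1 and psi_j the MA(infinity) weights, this gives
  gamma(k) - sum_i phi_i gamma(k-i) = c_k,
  c_k = sigma^2 * sum_{j=k..q} theta_j psi_{j-k}   (c_k = 0 for k > q),
using gamma(-m) = gamma(m).
psi-weights needed (psi_j = theta_j + sum_i phi_i psi_{j-i}):
  psi_1 = theta_1 + phi_1 = 0.158 + (-0.362) = -0.204
  psi_2 = theta_2 + phi_1 psi_1 = -0.377 + (-0.362)(-0.204) = -0.303152
Right-hand sides:
  c_0 = sigma^2 (1 + theta_1 psi_1 + theta_2 psi_2) = 4 * (1 + (0.158)(-0.204) + (-0.377)(-0.303152)) = 4 * 1.082056 = 4.328225
  c_1 = sigma^2 (theta_1 + theta_2 psi_1) = 4 * (0.158 + (-0.377)(-0.204)) = 0.939632
  c_2 = sigma^2 theta_2 = 4 * (-0.377) = -1.508
Equations for k = 0 and k = 1 (AR order 1):
  gamma(0) = phi_1 gamma(1) + c_0
  gamma(1) = phi_1 gamma(0) + c_1
Substituting the second into the first: gamma(0) (1 - phi_1^2) = c_0 + phi_1 c_1, so
  gamma(0) = (c_0 + phi_1 c_1) / (1 - phi_1^2) = (4.328225 + (-0.362)(0.939632)) / (1 - (-0.362)^2) = 3.988078 / 0.868956 = 4.589506.
  gamma(1) = phi_1 gamma(0) + c_1 = (-0.362)(4.589506) + (0.939632) = -0.721769.
For k = 2: gamma(2) = phi_1 gamma(1) + c_2
  = (-0.362)(-0.721769) + (-1.508) = -1.24672.
Therefore gamma(2) = -1.2467 (to 4 decimal places).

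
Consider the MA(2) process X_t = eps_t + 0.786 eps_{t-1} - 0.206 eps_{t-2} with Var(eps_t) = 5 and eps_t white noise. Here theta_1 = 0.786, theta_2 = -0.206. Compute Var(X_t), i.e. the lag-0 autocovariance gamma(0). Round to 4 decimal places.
\gamma(0) = 8.3012

For an MA(q) process X_t = eps_t + sum_i theta_i eps_{t-i} with
Var(eps_t) = sigma^2, the variance is
  gamma(0) = sigma^2 * (1 + sum_i theta_i^2).
  sum_i theta_i^2 = (0.786)^2 + (-0.206)^2 = 0.617796 + 0.042436 = 0.660232.
  gamma(0) = 5 * (1 + 0.660232) = 5 * 1.660232 = 8.30116, which rounds to 8.3012.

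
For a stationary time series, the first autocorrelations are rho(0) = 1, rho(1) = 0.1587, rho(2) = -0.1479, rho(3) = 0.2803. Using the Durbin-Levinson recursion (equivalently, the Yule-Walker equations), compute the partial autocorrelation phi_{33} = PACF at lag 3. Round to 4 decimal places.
\phi_{33} = 0.3560

The PACF at lag k is phi_{kk}, the last component of the solution
to the Yule-Walker system G_k phi = r_k where
  (G_k)_{ij} = rho(|i - j|), (r_k)_i = rho(i), i,j = 1..k.
Equivalently, Durbin-Levinson gives phi_{kk} iteratively:
  phi_{11} = rho(1)
  phi_{kk} = [rho(k) - sum_{j=1..k-1} phi_{k-1,j} rho(k-j)]
            / [1 - sum_{j=1..k-1} phi_{k-1,j} rho(j)],
  phi_{k,j} = phi_{k-1,j} - phi_{kk} phi_{k-1,k-j},  j = 1..k-1.
Step k = 1:
  phi_11 = rho(1) = 0.1587.
Step k = 2:
  phi_22 = [rho(2) - phi_11 rho(1)] / [1 - phi_11 rho(1)] = [-0.1479 - (0.1587)(0.1587)] / [1 - (0.1587)(0.1587)]
         = -0.17308569 / 0.97481431 = -0.177558.
  Update: phi_21 = phi_11 - phi_22 phi_11 = 0.1587 - (-0.177558)(0.1587) = 0.186878.
Step k = 3:
  phi_33 = [rho(3) - phi_21 rho(2) - phi_22 rho(1)] / [1 - phi_21 rho(1) - phi_22 rho(2)]
    numerator   = 0.2803 - (0.186878)(-0.1479) - (-0.177558)(0.1587) = 0.33611771
    denominator = 1 - (0.186878)(0.1587) - (-0.177558)(-0.1479) = 0.94408163
  phi_33 = 0.33611771 / 0.94408163 = 0.356.
Therefore phi_{33} = 0.3560.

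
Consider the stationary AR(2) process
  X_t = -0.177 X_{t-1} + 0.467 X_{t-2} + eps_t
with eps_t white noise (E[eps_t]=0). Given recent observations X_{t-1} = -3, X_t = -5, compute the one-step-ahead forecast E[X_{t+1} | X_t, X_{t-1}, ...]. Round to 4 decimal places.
E[X_{t+1} \mid \mathcal F_t] = -0.5160

For an AR(p) model X_t = c + sum_i phi_i X_{t-i} + eps_t, the
one-step-ahead conditional mean is
  E[X_{t+1} | X_t, ...] = c + sum_i phi_i X_{t+1-i}.
Substitute known values:
  E[X_{t+1} | ...] = (-0.177) * (-5) + (0.467) * (-3)
                   = -0.5160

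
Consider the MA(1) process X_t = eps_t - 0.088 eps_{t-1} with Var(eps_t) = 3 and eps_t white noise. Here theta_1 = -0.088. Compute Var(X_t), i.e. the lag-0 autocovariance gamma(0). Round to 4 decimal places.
\gamma(0) = 3.0232

For an MA(q) process X_t = eps_t + sum_i theta_i eps_{t-i} with
Var(eps_t) = sigma^2, the variance is
  gamma(0) = sigma^2 * (1 + sum_i theta_i^2).
  sum_i theta_i^2 = (-0.088)^2 = 0.007744.
  gamma(0) = 3 * (1 + 0.007744) = 3 * 1.007744 = 3.023232, which rounds to 3.0232.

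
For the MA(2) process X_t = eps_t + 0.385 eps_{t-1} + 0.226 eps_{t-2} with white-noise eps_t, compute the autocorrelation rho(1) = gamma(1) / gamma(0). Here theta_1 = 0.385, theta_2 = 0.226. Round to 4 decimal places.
\rho(1) = 0.3936

For an MA(q) process with theta_0 = 1, the autocovariance is
  gamma(k) = sigma^2 * sum_{i=0..q-k} theta_i * theta_{i+k},
and rho(k) = gamma(k) / gamma(0). Sigma^2 cancels.
  numerator   = (1)*(0.385) + (0.385)*(0.226) = 0.47201.
  denominator = (1)^2 + (0.385)^2 + (0.226)^2 = 1.199301.
  rho(1) = 0.47201 / 1.199301 = 0.3936.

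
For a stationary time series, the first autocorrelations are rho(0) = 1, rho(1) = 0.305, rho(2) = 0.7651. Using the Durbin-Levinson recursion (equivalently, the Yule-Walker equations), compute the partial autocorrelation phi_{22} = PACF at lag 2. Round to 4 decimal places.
\phi_{22} = 0.7410

The PACF at lag k is phi_{kk}, the last component of the solution
to the Yule-Walker system G_k phi = r_k where
  (G_k)_{ij} = rho(|i - j|), (r_k)_i = rho(i), i,j = 1..k.
Equivalently, Durbin-Levinson gives phi_{kk} iteratively:
  phi_{11} = rho(1)
  phi_{kk} = [rho(k) - sum_{j=1..k-1} phi_{k-1,j} rho(k-j)]
            / [1 - sum_{j=1..k-1} phi_{k-1,j} rho(j)],
  phi_{k,j} = phi_{k-1,j} - phi_{kk} phi_{k-1,k-j},  j = 1..k-1.
Step k = 1:
  phi_11 = rho(1) = 0.305.
Step k = 2:
  phi_22 = [rho(2) - phi_11 rho(1)] / [1 - phi_11 rho(1)] = [0.7651 - (0.305)(0.305)] / [1 - (0.305)(0.305)]
         = 0.672075 / 0.906975 = 0.741.
Therefore phi_{22} = 0.7410.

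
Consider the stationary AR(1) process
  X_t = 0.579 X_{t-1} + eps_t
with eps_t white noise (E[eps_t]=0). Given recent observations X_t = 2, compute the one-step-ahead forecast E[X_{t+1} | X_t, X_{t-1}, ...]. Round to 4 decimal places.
E[X_{t+1} \mid \mathcal F_t] = 1.1580

For an AR(p) model X_t = c + sum_i phi_i X_{t-i} + eps_t, the
one-step-ahead conditional mean is
  E[X_{t+1} | X_t, ...] = c + sum_i phi_i X_{t+1-i}.
Substitute known values:
  E[X_{t+1} | ...] = (0.579) * (2)
                   = 1.1580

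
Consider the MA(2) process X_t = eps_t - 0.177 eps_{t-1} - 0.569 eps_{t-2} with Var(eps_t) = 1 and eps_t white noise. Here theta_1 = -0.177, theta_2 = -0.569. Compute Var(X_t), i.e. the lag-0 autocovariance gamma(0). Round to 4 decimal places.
\gamma(0) = 1.3551

For an MA(q) process X_t = eps_t + sum_i theta_i eps_{t-i} with
Var(eps_t) = sigma^2, the variance is
  gamma(0) = sigma^2 * (1 + sum_i theta_i^2).
  sum_i theta_i^2 = (-0.177)^2 + (-0.569)^2 = 0.031329 + 0.323761 = 0.35509.
  gamma(0) = 1 * (1 + 0.35509) = 1 * 1.35509 = 1.35509, which rounds to 1.3551.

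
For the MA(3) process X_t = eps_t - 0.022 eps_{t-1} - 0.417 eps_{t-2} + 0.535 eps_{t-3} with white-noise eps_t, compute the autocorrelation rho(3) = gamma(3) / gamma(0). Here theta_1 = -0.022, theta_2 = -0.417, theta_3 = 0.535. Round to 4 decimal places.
\rho(3) = 0.3663

For an MA(q) process with theta_0 = 1, the autocovariance is
  gamma(k) = sigma^2 * sum_{i=0..q-k} theta_i * theta_{i+k},
and rho(k) = gamma(k) / gamma(0). Sigma^2 cancels.
  numerator   = (1)*(0.535) = 0.535.
  denominator = (1)^2 + (-0.022)^2 + (-0.417)^2 + (0.535)^2 = 1.460598.
  rho(3) = 0.535 / 1.460598 = 0.3663.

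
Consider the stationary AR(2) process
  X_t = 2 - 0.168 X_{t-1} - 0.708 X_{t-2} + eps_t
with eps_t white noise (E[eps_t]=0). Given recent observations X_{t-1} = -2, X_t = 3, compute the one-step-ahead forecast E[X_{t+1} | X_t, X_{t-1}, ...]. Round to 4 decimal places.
E[X_{t+1} \mid \mathcal F_t] = 2.9120

For an AR(p) model X_t = c + sum_i phi_i X_{t-i} + eps_t, the
one-step-ahead conditional mean is
  E[X_{t+1} | X_t, ...] = c + sum_i phi_i X_{t+1-i}.
Substitute known values:
  E[X_{t+1} | ...] = 2 + (-0.168) * (3) + (-0.708) * (-2)
                   = 2.9120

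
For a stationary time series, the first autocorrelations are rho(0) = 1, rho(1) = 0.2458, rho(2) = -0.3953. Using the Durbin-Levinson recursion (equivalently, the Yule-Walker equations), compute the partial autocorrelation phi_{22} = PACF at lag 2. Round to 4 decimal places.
\phi_{22} = -0.4850

The PACF at lag k is phi_{kk}, the last component of the solution
to the Yule-Walker system G_k phi = r_k where
  (G_k)_{ij} = rho(|i - j|), (r_k)_i = rho(i), i,j = 1..k.
Equivalently, Durbin-Levinson gives phi_{kk} iteratively:
  phi_{11} = rho(1)
  phi_{kk} = [rho(k) - sum_{j=1..k-1} phi_{k-1,j} rho(k-j)]
            / [1 - sum_{j=1..k-1} phi_{k-1,j} rho(j)],
  phi_{k,j} = phi_{k-1,j} - phi_{kk} phi_{k-1,k-j},  j = 1..k-1.
Step k = 1:
  phi_11 = rho(1) = 0.2458.
Step k = 2:
  phi_22 = [rho(2) - phi_11 rho(1)] / [1 - phi_11 rho(1)] = [-0.3953 - (0.2458)(0.2458)] / [1 - (0.2458)(0.2458)]
         = -0.45571764 / 0.93958236 = -0.485.
Therefore phi_{22} = -0.4850.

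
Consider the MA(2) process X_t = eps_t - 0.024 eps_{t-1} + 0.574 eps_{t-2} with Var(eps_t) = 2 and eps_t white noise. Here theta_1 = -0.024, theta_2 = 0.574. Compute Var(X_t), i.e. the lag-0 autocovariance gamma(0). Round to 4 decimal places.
\gamma(0) = 2.6601

For an MA(q) process X_t = eps_t + sum_i theta_i eps_{t-i} with
Var(eps_t) = sigma^2, the variance is
  gamma(0) = sigma^2 * (1 + sum_i theta_i^2).
  sum_i theta_i^2 = (-0.024)^2 + (0.574)^2 = 0.000576 + 0.329476 = 0.330052.
  gamma(0) = 2 * (1 + 0.330052) = 2 * 1.330052 = 2.660104, which rounds to 2.6601.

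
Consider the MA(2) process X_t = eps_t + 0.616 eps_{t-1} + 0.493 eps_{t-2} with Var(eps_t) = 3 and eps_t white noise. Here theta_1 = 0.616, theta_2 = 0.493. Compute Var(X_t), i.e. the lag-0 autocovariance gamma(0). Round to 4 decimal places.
\gamma(0) = 4.8675

For an MA(q) process X_t = eps_t + sum_i theta_i eps_{t-i} with
Var(eps_t) = sigma^2, the variance is
  gamma(0) = sigma^2 * (1 + sum_i theta_i^2).
  sum_i theta_i^2 = (0.616)^2 + (0.493)^2 = 0.379456 + 0.243049 = 0.622505.
  gamma(0) = 3 * (1 + 0.622505) = 3 * 1.622505 = 4.867515, which rounds to 4.8675.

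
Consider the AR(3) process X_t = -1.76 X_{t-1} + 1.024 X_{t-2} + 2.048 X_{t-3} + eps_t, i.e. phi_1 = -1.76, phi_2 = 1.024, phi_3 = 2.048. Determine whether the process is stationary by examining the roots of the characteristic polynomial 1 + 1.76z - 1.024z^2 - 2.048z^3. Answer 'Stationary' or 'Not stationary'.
\text{Not stationary}

The AR(p) characteristic polynomial is P(z) = 1 + 1.76z - 1.024z^2 - 2.048z^3.
Stationarity requires all roots to lie outside the unit circle, i.e. |z| > 1 for every root.
Degree 3: look for a simple real root z0 first, then factor out (1 - z/z0) and solve the remaining quadratic.
Testing z0 = -0.625: P(-0.625) = 1 + (1.76)(-0.625) + (-1.024)(-0.625)^2 + (-2.048)(-0.625)^3
  = 1 + (-1.1) + (-0.4) + (0.5) = 0.  So z_0 = -0.625 is a root, |z_0| = 0.625.
Divide out the factor (1 + 1.6 z) = (1 - z/z0) (since 1/z0 = -1.6):
  P(z) = (1 + 1.6 z)(1 + (0.16) z + (-1.28) z^2)
  [check: z-coef 0.16 - (-1.6) = 1.76; z^2-coef -1.28 - (-1.6)(0.16) = -1.024; z^3-coef -(-1.6)(-1.28) = -2.048.]
Remaining roots from the quadratic factor 1 + (0.16) z + (-1.28) z^2:
  Set 1 + (0.16) z + (-1.28) z^2 = 0, i.e. a z^2 + b z + c = 0 with a = -1.28, b = 0.16, c = 1.
  Discriminant D = b^2 - 4ac = (0.16)^2 - 4*(-1.28)*1 = 0.0256 - (-5.12) = 5.1456.
  D >= 0, so the roots are real: z = (-b +/- sqrt(D)) / (2a) = (-0.16 +/- 2.268392) / (-2.56).
    z_1 = (-0.16 + 2.268392) / (-2.56) = -0.8236,   |z_1| = 0.8236.
    z_2 = (-0.16 - 2.268392) / (-2.56) = 0.9486,   |z_2| = 0.9486.
Moduli of all roots: 0.6250, 0.8236, 0.9486.
All moduli strictly greater than 1? No.
Verdict: Not stationary.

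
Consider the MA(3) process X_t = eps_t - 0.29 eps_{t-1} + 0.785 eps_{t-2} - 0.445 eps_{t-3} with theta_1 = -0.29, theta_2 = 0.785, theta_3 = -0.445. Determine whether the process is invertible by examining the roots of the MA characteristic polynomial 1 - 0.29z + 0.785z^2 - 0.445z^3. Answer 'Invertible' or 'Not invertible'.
\text{Invertible}

The MA(q) characteristic polynomial is P(z) = 1 - 0.29z + 0.785z^2 - 0.445z^3.
Invertibility requires all roots to lie outside the unit circle, i.e. |z| > 1 for every root.
Degree 3: look for a simple real root z0 first, then factor out (1 - z/z0) and solve the remaining quadratic.
Testing z0 = 2: P(2) = 1 + (-0.29)(2) + (0.785)(2)^2 + (-0.445)(2)^3
  = 1 + (-0.58) + (3.14) + (-3.56) = 0.  So z_0 = 2 is a root, |z_0| = 2.
Divide out the factor (1 - 0.5 z) = (1 - z/z0) (since 1/z0 = 0.5):
  P(z) = (1 - 0.5 z)(1 + (0.21) z + (0.89) z^2)
  [check: z-coef 0.21 - (0.5) = -0.29; z^2-coef 0.89 - (0.5)(0.21) = 0.785; z^3-coef -(0.5)(0.89) = -0.445.]
Remaining roots from the quadratic factor 1 + (0.21) z + (0.89) z^2:
  Set 1 + (0.21) z + (0.89) z^2 = 0, i.e. a z^2 + b z + c = 0 with a = 0.89, b = 0.21, c = 1.
  Discriminant D = b^2 - 4ac = (0.21)^2 - 4*(0.89)*1 = 0.0441 - (3.56) = -3.5159.
  D < 0, so the roots are the complex-conjugate pair z = (-b +/- i sqrt(-D)) / (2a) = -0.118 +/- 1.0534i.
  For a conjugate pair |z|^2 = z * conj(z) = (product of roots) = c/a = 1/(0.89) = 1.123596, so |z| = sqrt(1.123596) = 1.06 for both roots.
Moduli of all roots: 2.0000, 1.0600, 1.0600.
All moduli strictly greater than 1? Yes.
Verdict: Invertible.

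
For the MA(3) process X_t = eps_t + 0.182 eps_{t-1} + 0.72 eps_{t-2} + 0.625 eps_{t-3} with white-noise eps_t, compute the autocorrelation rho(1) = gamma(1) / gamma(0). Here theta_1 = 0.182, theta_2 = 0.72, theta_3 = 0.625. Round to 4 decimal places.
\rho(1) = 0.3929

For an MA(q) process with theta_0 = 1, the autocovariance is
  gamma(k) = sigma^2 * sum_{i=0..q-k} theta_i * theta_{i+k},
and rho(k) = gamma(k) / gamma(0). Sigma^2 cancels.
  numerator   = (1)*(0.182) + (0.182)*(0.72) + (0.72)*(0.625) = 0.76304.
  denominator = (1)^2 + (0.182)^2 + (0.72)^2 + (0.625)^2 = 1.942149.
  rho(1) = 0.76304 / 1.942149 = 0.3929.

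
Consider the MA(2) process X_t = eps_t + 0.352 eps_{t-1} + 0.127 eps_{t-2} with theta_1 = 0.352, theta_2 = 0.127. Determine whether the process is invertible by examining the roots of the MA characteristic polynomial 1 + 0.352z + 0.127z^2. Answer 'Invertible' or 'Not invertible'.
\text{Invertible}

The MA(q) characteristic polynomial is P(z) = 1 + 0.352z + 0.127z^2.
Invertibility requires all roots to lie outside the unit circle, i.e. |z| > 1 for every root.
Set 1 + (0.352) z + (0.127) z^2 = 0, i.e. a z^2 + b z + c = 0 with a = 0.127, b = 0.352, c = 1.
Discriminant D = b^2 - 4ac = (0.352)^2 - 4*(0.127)*1 = 0.123904 - (0.508) = -0.384096.
D < 0, so the roots are the complex-conjugate pair z = (-b +/- i sqrt(-D)) / (2a) = -1.3858 +/- 2.44i.
For a conjugate pair |z|^2 = z * conj(z) = (product of roots) = c/a = 1/(0.127) = 7.874016, so |z| = sqrt(7.874016) = 2.8061 for both roots.
Moduli of all roots: 2.8061, 2.8061.
All moduli strictly greater than 1? Yes.
Verdict: Invertible.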